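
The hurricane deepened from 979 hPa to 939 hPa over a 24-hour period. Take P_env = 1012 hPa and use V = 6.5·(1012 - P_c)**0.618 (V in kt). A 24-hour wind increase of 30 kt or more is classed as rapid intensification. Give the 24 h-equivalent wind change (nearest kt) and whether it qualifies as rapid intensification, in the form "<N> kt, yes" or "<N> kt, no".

V₁: ΔP = 33, V ≈ 6.5 × 33^0.618 ≈ 56.41 kt.
V₂: ΔP = 73, V ≈ 6.5 × 73^0.618 ≈ 92.14 kt.
ΔV over 24 h = 35.73 kt → 24 h equivalent = 35.73 × 24/24 ≈ 35.73 kt.
36 kt ≥ 30 kt ⇒ rapid intensification.

36 kt, yes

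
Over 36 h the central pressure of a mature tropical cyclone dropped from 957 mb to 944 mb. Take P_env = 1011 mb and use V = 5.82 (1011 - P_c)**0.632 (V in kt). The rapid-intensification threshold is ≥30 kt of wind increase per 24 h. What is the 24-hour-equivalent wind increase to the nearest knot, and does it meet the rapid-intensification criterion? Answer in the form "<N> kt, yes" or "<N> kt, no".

7 kt, no

V₁: ΔP = 54, V ≈ 5.82 × 54^0.632 ≈ 72.41 kt.
V₂: ΔP = 67, V ≈ 5.82 × 67^0.632 ≈ 82.99 kt.
ΔV over 36 h = 10.58 kt → 24 h equivalent = 10.58 × 24/36 ≈ 7.05 kt.
7 kt < 30 kt ⇒ not rapid intensification.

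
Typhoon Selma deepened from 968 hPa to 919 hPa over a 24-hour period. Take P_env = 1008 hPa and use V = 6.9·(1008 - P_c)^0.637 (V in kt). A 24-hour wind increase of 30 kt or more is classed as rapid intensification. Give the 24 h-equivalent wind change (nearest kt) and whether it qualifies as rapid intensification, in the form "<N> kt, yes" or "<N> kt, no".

V₁: ΔP = 40, V ≈ 6.9 × 40^0.637 ≈ 72.34 kt.
V₂: ΔP = 89, V ≈ 6.9 × 89^0.637 ≈ 120.40 kt.
ΔV over 24 h = 48.06 kt → 24 h equivalent = 48.06 × 24/24 ≈ 48.06 kt.
48 kt ≥ 30 kt ⇒ rapid intensification.

48 kt, yes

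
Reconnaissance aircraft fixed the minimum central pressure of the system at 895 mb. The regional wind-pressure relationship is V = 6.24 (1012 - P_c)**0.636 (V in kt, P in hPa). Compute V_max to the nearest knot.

ΔP = 1012 − 895 = 117 mb.
117^0.636 ≈ 20.671.
V ≈ 6.24 × 20.671 ≈ 129.0 kt.

129 kt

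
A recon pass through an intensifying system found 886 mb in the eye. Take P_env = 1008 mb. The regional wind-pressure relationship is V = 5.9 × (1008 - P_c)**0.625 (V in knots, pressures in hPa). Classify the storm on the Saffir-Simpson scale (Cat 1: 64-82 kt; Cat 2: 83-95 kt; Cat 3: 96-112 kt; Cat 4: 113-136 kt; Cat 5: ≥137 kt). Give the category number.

4

ΔP = 1008 − 886 = 122 mb.
V ≈ 5.9 × 122^0.625 = 5.9 × 20.14 ≈ 119 kt.
119 kt falls in the Category 4 band.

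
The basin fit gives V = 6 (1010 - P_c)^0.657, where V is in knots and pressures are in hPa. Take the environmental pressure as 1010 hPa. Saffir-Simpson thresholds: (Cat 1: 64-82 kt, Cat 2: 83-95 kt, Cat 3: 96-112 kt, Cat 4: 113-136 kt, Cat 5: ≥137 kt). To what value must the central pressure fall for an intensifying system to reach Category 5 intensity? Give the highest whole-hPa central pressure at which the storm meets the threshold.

Category 5 begins at V = 137 kt.
Required ΔP = (137/6)^(1/0.657) = 22.833^1.522 ≈ 116.91 hPa.
P_c ≤ 1010 − 116.91 = 893.09, so the highest integer P_c is 893 hPa.

893 hPa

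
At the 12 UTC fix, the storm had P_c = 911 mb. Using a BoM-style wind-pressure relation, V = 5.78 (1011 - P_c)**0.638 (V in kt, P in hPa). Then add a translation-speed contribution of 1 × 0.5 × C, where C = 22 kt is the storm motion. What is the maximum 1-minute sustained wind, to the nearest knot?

120 kt

ΔP = 1011 − 911 = 100 mb.
100^0.638 ≈ 18.880.
V ≈ 5.78 × 18.880 ≈ 109.1 kt.
Translation term: 1 × 0.5 × 22 = 11 kt.
Corrected V ≈ 120.1 kt → 120 kt.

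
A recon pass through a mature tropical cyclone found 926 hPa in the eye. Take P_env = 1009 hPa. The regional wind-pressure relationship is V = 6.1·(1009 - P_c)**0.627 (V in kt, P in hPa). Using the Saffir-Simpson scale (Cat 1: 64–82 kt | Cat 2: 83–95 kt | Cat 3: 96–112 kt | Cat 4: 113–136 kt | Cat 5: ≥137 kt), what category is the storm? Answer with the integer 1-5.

3

ΔP = 1009 − 926 = 83 hPa.
V ≈ 6.1 × 83^0.627 = 6.1 × 15.97 ≈ 97 kt.
97 kt falls in the Category 3 band.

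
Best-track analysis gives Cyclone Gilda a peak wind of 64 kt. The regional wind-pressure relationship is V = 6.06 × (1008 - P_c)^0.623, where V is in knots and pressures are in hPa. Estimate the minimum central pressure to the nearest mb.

964 mb

ΔP = (V / 6.06)^(1/0.623) = (64/6.06)^1.605.
64/6.06 = 10.561; 10.561^1.605 ≈ 43.97 mb.
P_c = 1008 − 43.97 = 964.03 ≈ 964 mb.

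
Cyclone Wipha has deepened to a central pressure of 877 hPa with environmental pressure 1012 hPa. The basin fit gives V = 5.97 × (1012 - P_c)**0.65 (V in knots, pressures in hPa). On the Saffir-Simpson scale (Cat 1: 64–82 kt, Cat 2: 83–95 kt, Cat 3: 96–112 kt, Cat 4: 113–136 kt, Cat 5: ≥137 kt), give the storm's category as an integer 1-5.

ΔP = 1012 − 877 = 135 hPa.
V ≈ 5.97 × 135^0.65 = 5.97 × 24.25 ≈ 145 kt.
145 kt falls in the Category 5 band.

5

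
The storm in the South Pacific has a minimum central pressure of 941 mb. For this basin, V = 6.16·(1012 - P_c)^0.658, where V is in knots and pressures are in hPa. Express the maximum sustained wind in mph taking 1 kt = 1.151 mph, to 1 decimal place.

117.2 mph

ΔP = 1012 − 941 = 71 mb.
V ≈ 6.16 × 71^0.658 = 6.16 × 16.524 ≈ 101.791 kt.
101.791 × 1.151 ≈ 117.16 mph → 117.2 mph.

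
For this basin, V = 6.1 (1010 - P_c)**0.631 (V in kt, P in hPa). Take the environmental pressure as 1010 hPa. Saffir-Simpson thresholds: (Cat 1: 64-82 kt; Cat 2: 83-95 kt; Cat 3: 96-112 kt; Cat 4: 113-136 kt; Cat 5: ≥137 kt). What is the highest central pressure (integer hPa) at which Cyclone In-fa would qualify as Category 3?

931 hPa

Category 3 begins at V = 96 kt.
Required ΔP = (96/6.1)^(1/0.631) = 15.738^1.585 ≈ 78.87 hPa.
P_c ≤ 1010 − 78.87 = 931.13, so the highest integer P_c is 931 hPa.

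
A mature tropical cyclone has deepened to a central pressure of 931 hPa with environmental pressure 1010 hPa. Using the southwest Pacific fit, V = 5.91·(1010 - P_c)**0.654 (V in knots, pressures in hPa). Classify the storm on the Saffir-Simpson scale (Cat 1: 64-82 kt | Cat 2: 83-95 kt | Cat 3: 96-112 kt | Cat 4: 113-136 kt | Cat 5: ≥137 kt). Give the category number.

3

ΔP = 1010 − 931 = 79 hPa.
V ≈ 5.91 × 79^0.654 = 5.91 × 17.42 ≈ 103 kt.
103 kt falls in the Category 3 band.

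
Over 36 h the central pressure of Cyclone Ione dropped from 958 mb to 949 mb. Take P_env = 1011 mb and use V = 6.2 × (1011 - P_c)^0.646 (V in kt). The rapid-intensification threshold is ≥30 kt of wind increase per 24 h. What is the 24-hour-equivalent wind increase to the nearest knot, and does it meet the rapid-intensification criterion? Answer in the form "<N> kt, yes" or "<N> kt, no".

6 kt, no

V₁: ΔP = 53, V ≈ 6.2 × 53^0.646 ≈ 80.59 kt.
V₂: ΔP = 62, V ≈ 6.2 × 62^0.646 ≈ 89.18 kt.
ΔV over 36 h = 8.59 kt → 24 h equivalent = 8.59 × 24/36 ≈ 5.73 kt.
6 kt < 30 kt ⇒ not rapid intensification.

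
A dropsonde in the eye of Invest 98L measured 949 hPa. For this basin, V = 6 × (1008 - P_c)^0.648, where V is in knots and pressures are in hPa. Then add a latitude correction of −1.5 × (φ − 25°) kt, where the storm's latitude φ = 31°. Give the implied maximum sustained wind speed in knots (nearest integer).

ΔP = 1008 − 949 = 59 hPa.
59^0.648 ≈ 14.045.
V ≈ 6 × 14.045 ≈ 84.3 kt.
Latitude correction: −1.5 × (31 − 25) = -9 kt.
Corrected V ≈ 75.3 kt → 75 kt.

75 kt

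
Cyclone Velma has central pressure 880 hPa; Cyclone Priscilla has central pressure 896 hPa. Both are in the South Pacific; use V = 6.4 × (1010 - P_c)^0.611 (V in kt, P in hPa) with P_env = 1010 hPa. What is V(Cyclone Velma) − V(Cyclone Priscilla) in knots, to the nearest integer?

Cyclone Velma: ΔP = 130; V ≈ 6.4 × 130^0.611 ≈ 125.26 kt.
Cyclone Priscilla: ΔP = 114; V ≈ 6.4 × 114^0.611 ≈ 115.60 kt.
Difference ≈ 125.26 − 115.60 = 9.66 → 10 kt.

10 kt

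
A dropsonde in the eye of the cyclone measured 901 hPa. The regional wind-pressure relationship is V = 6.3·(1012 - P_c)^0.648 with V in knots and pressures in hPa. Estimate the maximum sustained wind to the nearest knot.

133 kt

ΔP = 1012 − 901 = 111 hPa.
111^0.648 ≈ 21.153.
V ≈ 6.3 × 21.153 ≈ 133.3 kt.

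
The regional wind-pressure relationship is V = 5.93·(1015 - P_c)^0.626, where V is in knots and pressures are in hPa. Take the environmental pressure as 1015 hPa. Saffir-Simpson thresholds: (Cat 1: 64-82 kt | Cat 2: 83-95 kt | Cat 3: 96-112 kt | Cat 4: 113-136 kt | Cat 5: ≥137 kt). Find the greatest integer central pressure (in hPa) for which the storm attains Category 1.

Category 1 begins at V = 64 kt.
Required ΔP = (64/5.93)^(1/0.626) = 10.793^1.597 ≈ 44.71 hPa.
P_c ≤ 1015 − 44.71 = 970.29, so the highest integer P_c is 970 hPa.

970 hPa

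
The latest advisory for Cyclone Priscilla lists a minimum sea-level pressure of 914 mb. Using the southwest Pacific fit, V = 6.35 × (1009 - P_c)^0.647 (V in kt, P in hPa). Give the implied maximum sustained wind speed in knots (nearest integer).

121 kt

ΔP = 1009 − 914 = 95 mb.
95^0.647 ≈ 19.037.
V ≈ 6.35 × 19.037 ≈ 120.9 kt.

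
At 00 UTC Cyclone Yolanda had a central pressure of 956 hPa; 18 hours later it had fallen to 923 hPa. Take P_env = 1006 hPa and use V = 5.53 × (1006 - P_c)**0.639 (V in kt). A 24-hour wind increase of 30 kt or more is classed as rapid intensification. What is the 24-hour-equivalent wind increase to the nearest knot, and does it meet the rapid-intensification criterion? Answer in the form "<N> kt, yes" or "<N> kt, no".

V₁: ΔP = 50, V ≈ 5.53 × 50^0.639 ≈ 67.35 kt.
V₂: ΔP = 83, V ≈ 5.53 × 83^0.639 ≈ 93.11 kt.
ΔV over 18 h = 25.76 kt → 24 h equivalent = 25.76 × 24/18 ≈ 34.35 kt.
34 kt ≥ 30 kt ⇒ rapid intensification.

34 kt, yes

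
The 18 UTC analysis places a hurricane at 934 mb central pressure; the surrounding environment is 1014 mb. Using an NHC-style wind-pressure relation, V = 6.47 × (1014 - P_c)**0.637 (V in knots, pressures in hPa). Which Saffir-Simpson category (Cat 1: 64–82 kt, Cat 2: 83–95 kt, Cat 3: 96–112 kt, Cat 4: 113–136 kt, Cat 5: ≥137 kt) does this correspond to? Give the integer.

3

ΔP = 1014 − 934 = 80 mb.
V ≈ 6.47 × 80^0.637 = 6.47 × 16.30 ≈ 105 kt.
105 kt falls in the Category 3 band.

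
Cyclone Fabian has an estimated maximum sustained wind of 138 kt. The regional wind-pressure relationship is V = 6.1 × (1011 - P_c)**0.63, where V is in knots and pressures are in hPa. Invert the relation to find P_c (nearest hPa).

ΔP = (V / 6.1)^(1/0.63) = (138/6.1)^1.587.
138/6.1 = 22.623; 22.623^1.587 ≈ 141.28 hPa.
P_c = 1011 − 141.28 = 869.72 ≈ 870 hPa.

870 hPa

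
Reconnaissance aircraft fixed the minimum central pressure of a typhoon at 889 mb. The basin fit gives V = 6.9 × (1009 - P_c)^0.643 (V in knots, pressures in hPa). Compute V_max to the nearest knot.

150 kt

ΔP = 1009 − 889 = 120 mb.
120^0.643 ≈ 21.723.
V ≈ 6.9 × 21.723 ≈ 149.9 kt.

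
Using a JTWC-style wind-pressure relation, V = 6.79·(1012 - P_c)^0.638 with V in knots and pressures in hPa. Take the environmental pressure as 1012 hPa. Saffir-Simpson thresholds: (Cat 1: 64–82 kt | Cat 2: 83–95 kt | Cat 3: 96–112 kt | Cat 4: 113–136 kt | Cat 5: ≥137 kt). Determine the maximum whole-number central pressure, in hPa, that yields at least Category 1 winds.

978 hPa

Category 1 begins at V = 64 kt.
Required ΔP = (64/6.79)^(1/0.638) = 9.426^1.567 ≈ 33.66 hPa.
P_c ≤ 1012 − 33.66 = 978.34, so the highest integer P_c is 978 hPa.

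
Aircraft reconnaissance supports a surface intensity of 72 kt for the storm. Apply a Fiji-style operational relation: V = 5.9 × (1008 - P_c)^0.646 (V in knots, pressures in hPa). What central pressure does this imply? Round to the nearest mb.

960 mb

ΔP = (V / 5.9)^(1/0.646) = (72/5.9)^1.548.
72/5.9 = 12.203; 12.203^1.548 ≈ 48.07 mb.
P_c = 1008 − 48.07 = 959.93 ≈ 960 mb.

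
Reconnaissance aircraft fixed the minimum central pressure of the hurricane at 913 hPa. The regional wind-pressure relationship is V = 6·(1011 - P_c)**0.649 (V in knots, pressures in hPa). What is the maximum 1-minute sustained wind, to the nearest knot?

ΔP = 1011 − 913 = 98 hPa.
98^0.649 ≈ 19.602.
V ≈ 6 × 19.602 ≈ 117.6 kt.

118 kt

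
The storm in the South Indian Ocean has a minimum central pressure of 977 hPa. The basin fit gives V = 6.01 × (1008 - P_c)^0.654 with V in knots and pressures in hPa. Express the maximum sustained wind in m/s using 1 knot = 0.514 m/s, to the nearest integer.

ΔP = 1008 − 977 = 31 hPa.
V ≈ 6.01 × 31^0.654 = 6.01 × 9.448 ≈ 56.784 kt.
56.784 × 0.514 ≈ 29.19 m/s → 29 m/s.

29 m/s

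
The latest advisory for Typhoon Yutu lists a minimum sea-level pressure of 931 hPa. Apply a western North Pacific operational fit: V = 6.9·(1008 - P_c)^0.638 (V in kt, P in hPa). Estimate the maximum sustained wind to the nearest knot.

110 kt

ΔP = 1008 − 931 = 77 hPa.
77^0.638 ≈ 15.980.
V ≈ 6.9 × 15.980 ≈ 110.3 kt.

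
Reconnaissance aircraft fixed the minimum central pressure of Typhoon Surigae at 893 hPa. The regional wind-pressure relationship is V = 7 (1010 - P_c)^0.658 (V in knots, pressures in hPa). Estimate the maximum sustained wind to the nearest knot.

ΔP = 1010 − 893 = 117 hPa.
117^0.658 ≈ 22.954.
V ≈ 7 × 22.954 ≈ 160.7 kt.

161 kt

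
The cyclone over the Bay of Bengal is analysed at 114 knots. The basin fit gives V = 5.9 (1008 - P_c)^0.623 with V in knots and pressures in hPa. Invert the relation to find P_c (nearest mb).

892 mb

ΔP = (V / 5.9)^(1/0.623) = (114/5.9)^1.605.
114/5.9 = 19.322; 19.322^1.605 ≈ 115.96 mb.
P_c = 1008 − 115.96 = 892.04 ≈ 892 mb.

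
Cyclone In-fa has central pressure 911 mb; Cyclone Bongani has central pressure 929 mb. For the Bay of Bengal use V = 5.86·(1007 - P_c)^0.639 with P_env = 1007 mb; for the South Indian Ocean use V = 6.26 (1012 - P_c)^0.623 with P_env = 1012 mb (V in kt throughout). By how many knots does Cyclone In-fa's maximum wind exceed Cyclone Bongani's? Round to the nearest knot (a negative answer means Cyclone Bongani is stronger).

10 kt

Cyclone In-fa: ΔP = 96; V ≈ 5.86 × 96^0.639 ≈ 108.29 kt.
Cyclone Bongani: ΔP = 83; V ≈ 6.26 × 83^0.623 ≈ 98.21 kt.
Difference ≈ 108.29 − 98.21 = 10.08 → 10 kt.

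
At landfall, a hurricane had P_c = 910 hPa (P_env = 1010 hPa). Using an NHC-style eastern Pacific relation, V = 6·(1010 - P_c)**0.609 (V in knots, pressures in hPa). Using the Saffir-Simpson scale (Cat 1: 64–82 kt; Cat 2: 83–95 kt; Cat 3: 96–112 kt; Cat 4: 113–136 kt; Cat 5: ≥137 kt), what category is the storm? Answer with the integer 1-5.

3

ΔP = 1010 − 910 = 100 hPa.
V ≈ 6 × 100^0.609 = 6 × 16.52 ≈ 99 kt.
99 kt falls in the Category 3 band.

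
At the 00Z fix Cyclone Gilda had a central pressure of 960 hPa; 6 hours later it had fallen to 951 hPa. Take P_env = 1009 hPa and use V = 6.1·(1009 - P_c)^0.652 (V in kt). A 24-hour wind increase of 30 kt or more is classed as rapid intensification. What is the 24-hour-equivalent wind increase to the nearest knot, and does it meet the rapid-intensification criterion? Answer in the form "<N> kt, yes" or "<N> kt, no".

36 kt, yes

V₁: ΔP = 49, V ≈ 6.1 × 49^0.652 ≈ 77.15 kt.
V₂: ΔP = 58, V ≈ 6.1 × 58^0.652 ≈ 86.12 kt.
ΔV over 6 h = 8.97 kt → 24 h equivalent = 8.97 × 24/6 ≈ 35.88 kt.
36 kt ≥ 30 kt ⇒ rapid intensification.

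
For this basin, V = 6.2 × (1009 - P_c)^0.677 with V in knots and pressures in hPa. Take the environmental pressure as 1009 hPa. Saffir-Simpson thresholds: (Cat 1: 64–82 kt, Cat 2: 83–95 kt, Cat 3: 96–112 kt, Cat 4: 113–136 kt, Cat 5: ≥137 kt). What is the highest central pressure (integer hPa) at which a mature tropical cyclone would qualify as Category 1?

Category 1 begins at V = 64 kt.
Required ΔP = (64/6.2)^(1/0.677) = 10.323^1.477 ≈ 31.44 hPa.
P_c ≤ 1009 − 31.44 = 977.56, so the highest integer P_c is 977 hPa.

977 hPa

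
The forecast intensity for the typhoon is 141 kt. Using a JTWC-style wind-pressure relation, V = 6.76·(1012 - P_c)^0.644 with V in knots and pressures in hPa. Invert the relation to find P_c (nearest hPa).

ΔP = (V / 6.76)^(1/0.644) = (141/6.76)^1.553.
141/6.76 = 20.858; 20.858^1.553 ≈ 111.83 hPa.
P_c = 1012 − 111.83 = 900.17 ≈ 900 hPa.

900 hPa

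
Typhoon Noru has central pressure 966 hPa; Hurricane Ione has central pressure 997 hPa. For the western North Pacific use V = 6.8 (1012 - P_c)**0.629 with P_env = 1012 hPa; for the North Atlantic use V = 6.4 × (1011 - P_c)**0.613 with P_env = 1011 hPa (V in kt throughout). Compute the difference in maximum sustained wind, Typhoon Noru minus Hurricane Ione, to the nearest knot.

Typhoon Noru: ΔP = 46; V ≈ 6.8 × 46^0.629 ≈ 75.58 kt.
Hurricane Ione: ΔP = 14; V ≈ 6.4 × 14^0.613 ≈ 32.27 kt.
Difference ≈ 75.58 − 32.27 = 43.31 → 43 kt.

43 kt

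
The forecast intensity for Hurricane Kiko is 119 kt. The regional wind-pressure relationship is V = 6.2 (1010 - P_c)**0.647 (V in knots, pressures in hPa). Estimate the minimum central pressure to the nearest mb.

914 mb

ΔP = (V / 6.2)^(1/0.647) = (119/6.2)^1.546.
119/6.2 = 19.194; 19.194^1.546 ≈ 96.21 mb.
P_c = 1010 − 96.21 = 913.79 ≈ 914 mb.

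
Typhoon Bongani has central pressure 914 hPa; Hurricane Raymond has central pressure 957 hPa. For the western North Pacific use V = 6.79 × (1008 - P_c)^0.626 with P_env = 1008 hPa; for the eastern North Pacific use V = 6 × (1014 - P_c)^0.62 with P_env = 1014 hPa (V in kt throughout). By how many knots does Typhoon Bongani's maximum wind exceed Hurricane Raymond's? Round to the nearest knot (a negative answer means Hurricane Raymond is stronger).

Typhoon Bongani: ΔP = 94; V ≈ 6.79 × 94^0.626 ≈ 116.69 kt.
Hurricane Raymond: ΔP = 57; V ≈ 6 × 57^0.62 ≈ 73.59 kt.
Difference ≈ 116.69 − 73.59 = 43.10 → 43 kt.

43 kt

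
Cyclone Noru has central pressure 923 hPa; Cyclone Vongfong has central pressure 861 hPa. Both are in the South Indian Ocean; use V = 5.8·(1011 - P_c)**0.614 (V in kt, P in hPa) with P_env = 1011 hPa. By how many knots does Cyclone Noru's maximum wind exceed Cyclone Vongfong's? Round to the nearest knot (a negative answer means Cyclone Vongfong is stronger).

-35 kt

Cyclone Noru: ΔP = 88; V ≈ 5.8 × 88^0.614 ≈ 90.64 kt.
Cyclone Vongfong: ΔP = 150; V ≈ 5.8 × 150^0.614 ≈ 125.76 kt.
Difference ≈ 90.64 − 125.76 = -35.12 → -35 kt.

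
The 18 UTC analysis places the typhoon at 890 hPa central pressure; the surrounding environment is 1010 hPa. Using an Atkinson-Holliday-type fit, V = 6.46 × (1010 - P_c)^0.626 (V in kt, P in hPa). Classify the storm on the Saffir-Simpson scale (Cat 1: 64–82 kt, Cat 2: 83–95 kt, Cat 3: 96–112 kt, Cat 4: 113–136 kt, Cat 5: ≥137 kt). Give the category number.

4

ΔP = 1010 − 890 = 120 hPa.
V ≈ 6.46 × 120^0.626 = 6.46 × 20.02 ≈ 129 kt.
129 kt falls in the Category 4 band.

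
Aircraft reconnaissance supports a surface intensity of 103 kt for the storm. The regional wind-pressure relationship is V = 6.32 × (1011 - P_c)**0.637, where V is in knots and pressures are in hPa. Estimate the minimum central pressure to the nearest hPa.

931 hPa

ΔP = (V / 6.32)^(1/0.637) = (103/6.32)^1.570.
103/6.32 = 16.297; 16.297^1.570 ≈ 79.96 hPa.
P_c = 1011 − 79.96 = 931.04 ≈ 931 hPa.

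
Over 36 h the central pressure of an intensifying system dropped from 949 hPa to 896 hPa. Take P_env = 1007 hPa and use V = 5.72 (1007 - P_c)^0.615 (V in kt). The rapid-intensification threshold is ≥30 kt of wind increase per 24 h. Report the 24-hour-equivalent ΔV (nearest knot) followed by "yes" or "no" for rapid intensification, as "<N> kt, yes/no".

23 kt, no

V₁: ΔP = 58, V ≈ 5.72 × 58^0.615 ≈ 69.49 kt.
V₂: ΔP = 111, V ≈ 5.72 × 111^0.615 ≈ 103.58 kt.
ΔV over 36 h = 34.09 kt → 24 h equivalent = 34.09 × 24/36 ≈ 22.73 kt.
23 kt < 30 kt ⇒ not rapid intensification.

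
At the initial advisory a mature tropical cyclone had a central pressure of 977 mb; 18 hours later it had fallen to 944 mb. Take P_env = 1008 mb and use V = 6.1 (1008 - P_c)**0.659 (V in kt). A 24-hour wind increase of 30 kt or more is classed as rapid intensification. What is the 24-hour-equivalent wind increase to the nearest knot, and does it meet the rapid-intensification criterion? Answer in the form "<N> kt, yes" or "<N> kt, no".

V₁: ΔP = 31, V ≈ 6.1 × 31^0.659 ≈ 58.63 kt.
V₂: ΔP = 64, V ≈ 6.1 × 64^0.659 ≈ 94.54 kt.
ΔV over 18 h = 35.91 kt → 24 h equivalent = 35.91 × 24/18 ≈ 47.88 kt.
48 kt ≥ 30 kt ⇒ rapid intensification.

48 kt, yes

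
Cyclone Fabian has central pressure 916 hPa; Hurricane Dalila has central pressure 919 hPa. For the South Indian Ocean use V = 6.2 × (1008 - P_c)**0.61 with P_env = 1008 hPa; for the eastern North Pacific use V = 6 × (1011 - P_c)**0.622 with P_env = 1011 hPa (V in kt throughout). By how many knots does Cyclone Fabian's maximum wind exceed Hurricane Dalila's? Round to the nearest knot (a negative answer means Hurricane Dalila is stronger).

-2 kt

Cyclone Fabian: ΔP = 92; V ≈ 6.2 × 92^0.61 ≈ 97.79 kt.
Hurricane Dalila: ΔP = 92; V ≈ 6 × 92^0.622 ≈ 99.91 kt.
Difference ≈ 97.79 − 99.91 = -2.12 → -2 kt.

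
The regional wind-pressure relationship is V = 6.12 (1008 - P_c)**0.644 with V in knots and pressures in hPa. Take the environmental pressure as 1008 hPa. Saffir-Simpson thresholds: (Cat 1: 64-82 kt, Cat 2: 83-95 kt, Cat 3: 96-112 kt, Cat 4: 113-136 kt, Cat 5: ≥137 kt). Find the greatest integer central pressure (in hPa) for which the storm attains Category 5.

883 hPa

Category 5 begins at V = 137 kt.
Required ΔP = (137/6.12)^(1/0.644) = 22.386^1.553 ≈ 124.80 hPa.
P_c ≤ 1008 − 124.80 = 883.20, so the highest integer P_c is 883 hPa.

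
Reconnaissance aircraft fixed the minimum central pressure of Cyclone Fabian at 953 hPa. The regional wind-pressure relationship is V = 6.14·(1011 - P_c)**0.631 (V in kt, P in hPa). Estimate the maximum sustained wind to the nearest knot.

ΔP = 1011 − 953 = 58 hPa.
58^0.631 ≈ 12.964.
V ≈ 6.14 × 12.964 ≈ 79.6 kt.

80 kt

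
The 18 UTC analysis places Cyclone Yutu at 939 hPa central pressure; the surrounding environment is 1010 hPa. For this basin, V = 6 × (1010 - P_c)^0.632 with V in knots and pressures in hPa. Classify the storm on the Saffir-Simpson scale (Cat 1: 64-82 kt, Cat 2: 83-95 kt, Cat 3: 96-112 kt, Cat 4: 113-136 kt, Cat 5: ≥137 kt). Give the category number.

2

ΔP = 1010 − 939 = 71 hPa.
V ≈ 6 × 71^0.632 = 6 × 14.79 ≈ 89 kt.
89 kt falls in the Category 2 band.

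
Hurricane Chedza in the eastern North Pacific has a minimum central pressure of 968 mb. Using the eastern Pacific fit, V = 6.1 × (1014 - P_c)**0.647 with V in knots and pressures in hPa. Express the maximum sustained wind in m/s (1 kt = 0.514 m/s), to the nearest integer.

ΔP = 1014 − 968 = 46 mb.
V ≈ 6.1 × 46^0.647 = 6.1 × 11.907 ≈ 72.633 kt.
72.633 × 0.514 ≈ 37.33 m/s → 37 m/s.

37 m/s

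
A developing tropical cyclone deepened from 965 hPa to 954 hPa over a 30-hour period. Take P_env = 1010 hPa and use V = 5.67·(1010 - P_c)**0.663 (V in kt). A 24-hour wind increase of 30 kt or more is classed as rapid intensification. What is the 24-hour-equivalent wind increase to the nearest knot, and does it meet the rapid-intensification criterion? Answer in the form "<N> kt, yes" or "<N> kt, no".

9 kt, no

V₁: ΔP = 45, V ≈ 5.67 × 45^0.663 ≈ 70.74 kt.
V₂: ΔP = 56, V ≈ 5.67 × 56^0.663 ≈ 81.78 kt.
ΔV over 30 h = 11.04 kt → 24 h equivalent = 11.04 × 24/30 ≈ 8.83 kt.
9 kt < 30 kt ⇒ not rapid intensification.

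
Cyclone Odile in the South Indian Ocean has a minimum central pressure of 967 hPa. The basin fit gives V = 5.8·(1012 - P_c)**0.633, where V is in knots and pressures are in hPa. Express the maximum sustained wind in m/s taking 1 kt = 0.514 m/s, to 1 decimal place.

33.2 m/s

ΔP = 1012 − 967 = 45 hPa.
V ≈ 5.8 × 45^0.633 = 5.8 × 11.130 ≈ 64.552 kt.
64.552 × 0.514 ≈ 33.18 m/s → 33.2 m/s.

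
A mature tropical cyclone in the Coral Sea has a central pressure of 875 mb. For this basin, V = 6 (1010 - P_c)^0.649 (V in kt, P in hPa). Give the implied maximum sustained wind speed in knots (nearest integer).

145 kt

ΔP = 1010 − 875 = 135 mb.
135^0.649 ≈ 24.132.
V ≈ 6 × 24.132 ≈ 144.8 kt.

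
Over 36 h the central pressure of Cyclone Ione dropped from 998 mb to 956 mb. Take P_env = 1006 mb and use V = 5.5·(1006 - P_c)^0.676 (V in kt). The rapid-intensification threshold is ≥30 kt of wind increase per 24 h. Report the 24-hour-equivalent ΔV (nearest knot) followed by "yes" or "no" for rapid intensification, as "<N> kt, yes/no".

V₁: ΔP = 8, V ≈ 5.5 × 8^0.676 ≈ 22.43 kt.
V₂: ΔP = 50, V ≈ 5.5 × 50^0.676 ≈ 77.42 kt.
ΔV over 36 h = 54.99 kt → 24 h equivalent = 54.99 × 24/36 ≈ 36.66 kt.
37 kt ≥ 30 kt ⇒ rapid intensification.

37 kt, yes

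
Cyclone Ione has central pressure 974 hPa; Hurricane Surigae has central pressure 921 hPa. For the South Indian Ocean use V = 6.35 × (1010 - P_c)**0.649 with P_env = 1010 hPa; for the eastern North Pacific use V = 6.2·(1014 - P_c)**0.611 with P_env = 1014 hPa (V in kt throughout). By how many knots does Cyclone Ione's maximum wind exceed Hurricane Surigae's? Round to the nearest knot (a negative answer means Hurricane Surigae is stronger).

Cyclone Ione: ΔP = 36; V ≈ 6.35 × 36^0.649 ≈ 64.99 kt.
Hurricane Surigae: ΔP = 93; V ≈ 6.2 × 93^0.611 ≈ 98.89 kt.
Difference ≈ 64.99 − 98.89 = -33.90 → -34 kt.

-34 kt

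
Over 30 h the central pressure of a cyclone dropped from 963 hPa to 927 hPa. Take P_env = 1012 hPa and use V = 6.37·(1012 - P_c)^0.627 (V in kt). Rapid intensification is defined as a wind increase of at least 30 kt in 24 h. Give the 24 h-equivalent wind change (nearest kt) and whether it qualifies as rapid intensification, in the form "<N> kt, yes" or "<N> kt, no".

V₁: ΔP = 49, V ≈ 6.37 × 49^0.627 ≈ 73.10 kt.
V₂: ΔP = 85, V ≈ 6.37 × 85^0.627 ≈ 103.25 kt.
ΔV over 30 h = 30.15 kt → 24 h equivalent = 30.15 × 24/30 ≈ 24.12 kt.
24 kt < 30 kt ⇒ not rapid intensification.

24 kt, no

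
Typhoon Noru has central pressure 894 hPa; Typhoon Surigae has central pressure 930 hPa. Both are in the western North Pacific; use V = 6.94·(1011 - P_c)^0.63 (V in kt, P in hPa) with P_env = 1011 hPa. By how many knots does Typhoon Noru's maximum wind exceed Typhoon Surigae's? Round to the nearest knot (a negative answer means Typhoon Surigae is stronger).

Typhoon Noru: ΔP = 117; V ≈ 6.94 × 117^0.63 ≈ 139.42 kt.
Typhoon Surigae: ΔP = 81; V ≈ 6.94 × 81^0.63 ≈ 110.59 kt.
Difference ≈ 139.42 − 110.59 = 28.83 → 29 kt.

29 kt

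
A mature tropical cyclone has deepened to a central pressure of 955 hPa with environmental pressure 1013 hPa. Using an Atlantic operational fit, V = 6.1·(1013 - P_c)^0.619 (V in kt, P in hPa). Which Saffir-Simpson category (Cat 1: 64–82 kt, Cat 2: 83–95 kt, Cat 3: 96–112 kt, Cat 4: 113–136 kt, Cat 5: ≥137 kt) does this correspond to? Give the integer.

ΔP = 1013 − 955 = 58 hPa.
V ≈ 6.1 × 58^0.619 = 6.1 × 12.35 ≈ 75 kt.
75 kt falls in the Category 1 band.

1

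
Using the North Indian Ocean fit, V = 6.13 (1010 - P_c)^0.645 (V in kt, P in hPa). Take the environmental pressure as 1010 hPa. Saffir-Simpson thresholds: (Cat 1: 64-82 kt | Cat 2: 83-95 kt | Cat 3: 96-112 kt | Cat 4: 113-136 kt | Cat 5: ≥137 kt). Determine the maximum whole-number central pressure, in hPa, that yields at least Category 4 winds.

Category 4 begins at V = 113 kt.
Required ΔP = (113/6.13)^(1/0.645) = 18.434^1.550 ≈ 91.66 hPa.
P_c ≤ 1010 − 91.66 = 918.34, so the highest integer P_c is 918 hPa.

918 hPa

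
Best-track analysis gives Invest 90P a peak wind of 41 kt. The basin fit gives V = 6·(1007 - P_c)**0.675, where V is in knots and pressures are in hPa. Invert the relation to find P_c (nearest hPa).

990 hPa

ΔP = (V / 6)^(1/0.675) = (41/6)^1.481.
41/6 = 6.833; 6.833^1.481 ≈ 17.24 hPa.
P_c = 1007 − 17.24 = 989.76 ≈ 990 hPa.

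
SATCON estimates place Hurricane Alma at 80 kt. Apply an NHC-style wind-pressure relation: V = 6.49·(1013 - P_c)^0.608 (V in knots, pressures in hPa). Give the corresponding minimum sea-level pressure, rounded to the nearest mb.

ΔP = (V / 6.49)^(1/0.608) = (80/6.49)^1.645.
80/6.49 = 12.327; 12.327^1.645 ≈ 62.25 mb.
P_c = 1013 − 62.25 = 950.75 ≈ 951 mb.

951 mb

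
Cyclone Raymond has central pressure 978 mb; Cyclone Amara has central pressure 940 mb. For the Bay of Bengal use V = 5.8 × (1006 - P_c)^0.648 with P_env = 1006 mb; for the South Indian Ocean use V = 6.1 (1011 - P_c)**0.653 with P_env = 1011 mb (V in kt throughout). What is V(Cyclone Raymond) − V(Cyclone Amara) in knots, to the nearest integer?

-48 kt

Cyclone Raymond: ΔP = 28; V ≈ 5.8 × 28^0.648 ≈ 50.26 kt.
Cyclone Amara: ΔP = 71; V ≈ 6.1 × 71^0.653 ≈ 98.67 kt.
Difference ≈ 50.26 − 98.67 = -48.41 → -48 kt.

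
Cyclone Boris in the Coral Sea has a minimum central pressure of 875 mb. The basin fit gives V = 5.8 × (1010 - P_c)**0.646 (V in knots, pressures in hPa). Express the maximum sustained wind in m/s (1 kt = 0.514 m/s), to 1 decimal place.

70.9 m/s

ΔP = 1010 − 875 = 135 mb.
V ≈ 5.8 × 135^0.646 = 5.8 × 23.779 ≈ 137.919 kt.
137.919 × 0.514 ≈ 70.89 m/s → 70.9 m/s.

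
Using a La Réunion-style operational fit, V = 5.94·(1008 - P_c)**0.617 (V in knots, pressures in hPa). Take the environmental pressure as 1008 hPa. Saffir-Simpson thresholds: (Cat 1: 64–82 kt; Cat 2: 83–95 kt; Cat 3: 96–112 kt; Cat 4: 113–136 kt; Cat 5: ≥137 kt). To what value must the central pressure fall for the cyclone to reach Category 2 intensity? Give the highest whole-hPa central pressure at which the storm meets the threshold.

Category 2 begins at V = 83 kt.
Required ΔP = (83/5.94)^(1/0.617) = 13.973^1.621 ≈ 71.82 hPa.
P_c ≤ 1008 − 71.82 = 936.18, so the highest integer P_c is 936 hPa.

936 hPa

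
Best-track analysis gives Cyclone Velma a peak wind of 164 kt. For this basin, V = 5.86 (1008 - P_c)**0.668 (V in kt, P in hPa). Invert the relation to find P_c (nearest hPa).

ΔP = (V / 5.86)^(1/0.668) = (164/5.86)^1.497.
164/5.86 = 27.986; 27.986^1.497 ≈ 146.58 hPa.
P_c = 1008 − 146.58 = 861.42 ≈ 861 hPa.

861 hPa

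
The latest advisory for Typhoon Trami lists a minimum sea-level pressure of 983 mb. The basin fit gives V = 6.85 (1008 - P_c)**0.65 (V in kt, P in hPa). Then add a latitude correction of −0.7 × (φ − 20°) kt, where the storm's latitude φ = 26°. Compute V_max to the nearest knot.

51 kt

ΔP = 1008 − 983 = 25 mb.
25^0.65 ≈ 8.103.
V ≈ 6.85 × 8.103 ≈ 55.5 kt.
Latitude correction: −0.7 × (26 − 20) = -4.2 kt.
Corrected V ≈ 51.3 kt → 51 kt.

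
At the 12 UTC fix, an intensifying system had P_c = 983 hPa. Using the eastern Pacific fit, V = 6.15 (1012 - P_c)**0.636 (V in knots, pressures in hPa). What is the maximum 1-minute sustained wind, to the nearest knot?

52 kt

ΔP = 1012 − 983 = 29 hPa.
29^0.636 ≈ 8.513.
V ≈ 6.15 × 8.513 ≈ 52.4 kt.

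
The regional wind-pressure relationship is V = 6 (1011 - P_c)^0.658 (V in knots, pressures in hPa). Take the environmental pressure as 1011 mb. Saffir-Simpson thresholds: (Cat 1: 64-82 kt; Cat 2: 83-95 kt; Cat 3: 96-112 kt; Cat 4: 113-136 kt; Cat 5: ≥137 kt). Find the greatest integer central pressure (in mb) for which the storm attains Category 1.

Category 1 begins at V = 64 kt.
Required ΔP = (64/6)^(1/0.658) = 10.667^1.520 ≈ 36.51 mb.
P_c ≤ 1011 − 36.51 = 974.49, so the highest integer P_c is 974 mb.

974 mb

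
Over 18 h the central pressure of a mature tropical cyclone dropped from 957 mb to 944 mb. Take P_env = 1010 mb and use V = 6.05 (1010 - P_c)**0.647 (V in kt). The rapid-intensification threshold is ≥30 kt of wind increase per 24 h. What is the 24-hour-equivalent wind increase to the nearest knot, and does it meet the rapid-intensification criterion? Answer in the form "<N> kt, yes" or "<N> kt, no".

V₁: ΔP = 53, V ≈ 6.05 × 53^0.647 ≈ 78.95 kt.
V₂: ΔP = 66, V ≈ 6.05 × 66^0.647 ≈ 90.99 kt.
ΔV over 18 h = 12.04 kt → 24 h equivalent = 12.04 × 24/18 ≈ 16.05 kt.
16 kt < 30 kt ⇒ not rapid intensification.

16 kt, no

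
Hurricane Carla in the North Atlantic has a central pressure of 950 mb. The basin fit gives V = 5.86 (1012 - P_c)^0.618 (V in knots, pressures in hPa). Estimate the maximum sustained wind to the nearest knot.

75 kt

ΔP = 1012 − 950 = 62 mb.
62^0.618 ≈ 12.814.
V ≈ 5.86 × 12.814 ≈ 75.1 kt.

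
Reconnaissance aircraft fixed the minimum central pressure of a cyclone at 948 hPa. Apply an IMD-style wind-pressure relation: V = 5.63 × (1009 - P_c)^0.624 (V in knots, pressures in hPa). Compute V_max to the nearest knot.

73 kt

ΔP = 1009 − 948 = 61 hPa.
61^0.624 ≈ 13.003.
V ≈ 5.63 × 13.003 ≈ 73.2 kt.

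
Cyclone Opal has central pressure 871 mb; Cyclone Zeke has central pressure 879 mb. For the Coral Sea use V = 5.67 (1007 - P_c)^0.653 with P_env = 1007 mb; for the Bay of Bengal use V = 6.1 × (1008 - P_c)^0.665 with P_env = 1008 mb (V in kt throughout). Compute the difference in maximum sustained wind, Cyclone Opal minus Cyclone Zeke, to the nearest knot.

-14 kt

Cyclone Opal: ΔP = 136; V ≈ 5.67 × 136^0.653 ≈ 140.21 kt.
Cyclone Zeke: ΔP = 129; V ≈ 6.1 × 129^0.665 ≈ 154.48 kt.
Difference ≈ 140.21 − 154.48 = -14.27 → -14 kt.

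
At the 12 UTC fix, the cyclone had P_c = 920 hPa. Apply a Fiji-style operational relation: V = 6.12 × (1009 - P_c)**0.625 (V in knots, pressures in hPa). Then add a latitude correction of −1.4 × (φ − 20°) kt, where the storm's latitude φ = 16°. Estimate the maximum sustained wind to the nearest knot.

ΔP = 1009 − 920 = 89 hPa.
89^0.625 ≈ 16.534.
V ≈ 6.12 × 16.534 ≈ 101.2 kt.
Latitude correction: −1.4 × (16 − 20) = 5.6 kt.
Corrected V ≈ 106.8 kt → 107 kt.

107 kt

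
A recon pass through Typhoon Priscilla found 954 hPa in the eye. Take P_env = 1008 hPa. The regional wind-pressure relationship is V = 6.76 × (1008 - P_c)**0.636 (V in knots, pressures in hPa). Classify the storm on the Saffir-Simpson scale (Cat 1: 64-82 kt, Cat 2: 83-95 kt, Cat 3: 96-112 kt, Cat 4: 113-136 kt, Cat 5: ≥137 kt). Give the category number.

2

ΔP = 1008 − 954 = 54 hPa.
V ≈ 6.76 × 54^0.636 = 6.76 × 12.64 ≈ 85 kt.
85 kt falls in the Category 2 band.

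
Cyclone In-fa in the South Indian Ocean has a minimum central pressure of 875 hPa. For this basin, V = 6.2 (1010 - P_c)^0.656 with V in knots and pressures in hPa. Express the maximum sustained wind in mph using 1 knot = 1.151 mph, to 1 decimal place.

ΔP = 1010 − 875 = 135 hPa.
V ≈ 6.2 × 135^0.656 = 6.2 × 24.975 ≈ 154.843 kt.
154.843 × 1.151 ≈ 178.22 mph → 178.2 mph.

178.2 mph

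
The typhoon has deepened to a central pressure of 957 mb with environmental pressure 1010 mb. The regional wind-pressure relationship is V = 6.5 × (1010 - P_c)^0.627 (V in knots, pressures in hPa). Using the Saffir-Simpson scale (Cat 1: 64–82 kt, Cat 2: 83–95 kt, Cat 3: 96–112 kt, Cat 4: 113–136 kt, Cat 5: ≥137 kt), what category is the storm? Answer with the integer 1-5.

1

ΔP = 1010 − 957 = 53 mb.
V ≈ 6.5 × 53^0.627 = 6.5 × 12.05 ≈ 78 kt.
78 kt falls in the Category 1 band.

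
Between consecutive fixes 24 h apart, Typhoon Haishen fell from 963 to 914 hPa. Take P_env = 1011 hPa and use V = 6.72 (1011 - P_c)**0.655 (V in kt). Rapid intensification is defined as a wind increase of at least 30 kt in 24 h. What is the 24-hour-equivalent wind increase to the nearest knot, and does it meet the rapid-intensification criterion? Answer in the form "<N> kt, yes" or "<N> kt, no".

50 kt, yes

V₁: ΔP = 48, V ≈ 6.72 × 48^0.655 ≈ 84.84 kt.
V₂: ΔP = 97, V ≈ 6.72 × 97^0.655 ≈ 134.49 kt.
ΔV over 24 h = 49.65 kt → 24 h equivalent = 49.65 × 24/24 ≈ 49.65 kt.
50 kt ≥ 30 kt ⇒ rapid intensification.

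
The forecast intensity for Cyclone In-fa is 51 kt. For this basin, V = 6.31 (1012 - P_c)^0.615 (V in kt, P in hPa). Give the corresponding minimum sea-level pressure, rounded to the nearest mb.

ΔP = (V / 6.31)^(1/0.615) = (51/6.31)^1.626.
51/6.31 = 8.082; 8.082^1.626 ≈ 29.90 mb.
P_c = 1012 − 29.90 = 982.10 ≈ 982 mb.

982 mb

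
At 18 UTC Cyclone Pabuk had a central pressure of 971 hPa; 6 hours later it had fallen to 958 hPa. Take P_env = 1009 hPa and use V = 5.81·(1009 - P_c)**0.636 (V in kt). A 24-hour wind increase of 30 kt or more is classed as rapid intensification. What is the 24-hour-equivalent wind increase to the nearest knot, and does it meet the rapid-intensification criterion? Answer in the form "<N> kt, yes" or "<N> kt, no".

48 kt, yes

V₁: ΔP = 38, V ≈ 5.81 × 38^0.636 ≈ 58.74 kt.
V₂: ΔP = 51, V ≈ 5.81 × 51^0.636 ≈ 70.83 kt.
ΔV over 6 h = 12.09 kt → 24 h equivalent = 12.09 × 24/6 ≈ 48.36 kt.
48 kt ≥ 30 kt ⇒ rapid intensification.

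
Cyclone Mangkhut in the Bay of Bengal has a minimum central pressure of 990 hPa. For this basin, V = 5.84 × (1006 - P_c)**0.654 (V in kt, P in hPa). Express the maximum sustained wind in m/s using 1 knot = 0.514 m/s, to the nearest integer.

ΔP = 1006 − 990 = 16 hPa.
V ≈ 5.84 × 16^0.654 = 5.84 × 6.130 ≈ 35.802 kt.
35.802 × 0.514 ≈ 18.40 m/s → 18 m/s.

18 m/s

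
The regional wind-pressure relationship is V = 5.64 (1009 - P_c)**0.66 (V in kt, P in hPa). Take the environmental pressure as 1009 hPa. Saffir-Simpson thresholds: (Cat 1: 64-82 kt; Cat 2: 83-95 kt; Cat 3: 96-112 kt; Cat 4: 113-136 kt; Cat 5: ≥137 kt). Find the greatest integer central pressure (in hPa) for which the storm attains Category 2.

950 hPa

Category 2 begins at V = 83 kt.
Required ΔP = (83/5.64)^(1/0.66) = 14.716^1.515 ≈ 58.80 hPa.
P_c ≤ 1009 − 58.80 = 950.20, so the highest integer P_c is 950 hPa.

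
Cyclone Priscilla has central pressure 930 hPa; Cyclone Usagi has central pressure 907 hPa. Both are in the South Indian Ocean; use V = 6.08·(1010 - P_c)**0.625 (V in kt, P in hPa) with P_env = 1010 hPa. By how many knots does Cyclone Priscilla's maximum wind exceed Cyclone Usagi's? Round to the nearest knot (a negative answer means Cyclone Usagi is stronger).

Cyclone Priscilla: ΔP = 80; V ≈ 6.08 × 80^0.625 ≈ 94.04 kt.
Cyclone Usagi: ΔP = 103; V ≈ 6.08 × 103^0.625 ≈ 110.14 kt.
Difference ≈ 94.04 − 110.14 = -16.10 → -16 kt.

-16 kt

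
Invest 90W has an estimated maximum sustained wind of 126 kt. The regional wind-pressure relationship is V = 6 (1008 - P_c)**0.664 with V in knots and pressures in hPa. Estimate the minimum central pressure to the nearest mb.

910 mb

ΔP = (V / 6)^(1/0.664) = (126/6)^1.506.
126/6 = 21.000; 21.000^1.506 ≈ 98.02 mb.
P_c = 1008 − 98.02 = 909.98 ≈ 910 mb.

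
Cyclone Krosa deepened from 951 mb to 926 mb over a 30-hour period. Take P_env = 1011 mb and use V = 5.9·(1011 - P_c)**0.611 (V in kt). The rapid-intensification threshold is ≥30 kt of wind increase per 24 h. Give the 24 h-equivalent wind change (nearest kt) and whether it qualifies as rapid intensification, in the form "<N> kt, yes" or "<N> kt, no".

14 kt, no

V₁: ΔP = 60, V ≈ 5.9 × 60^0.611 ≈ 72.00 kt.
V₂: ΔP = 85, V ≈ 5.9 × 85^0.611 ≈ 89.07 kt.
ΔV over 30 h = 17.07 kt → 24 h equivalent = 17.07 × 24/30 ≈ 13.66 kt.
14 kt < 30 kt ⇒ not rapid intensification.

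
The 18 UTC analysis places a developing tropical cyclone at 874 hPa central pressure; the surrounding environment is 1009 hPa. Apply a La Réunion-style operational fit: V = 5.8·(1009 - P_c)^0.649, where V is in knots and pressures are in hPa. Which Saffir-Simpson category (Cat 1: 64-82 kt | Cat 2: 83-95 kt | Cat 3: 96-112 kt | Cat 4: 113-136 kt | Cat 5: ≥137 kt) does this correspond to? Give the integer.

ΔP = 1009 − 874 = 135 hPa.
V ≈ 5.8 × 135^0.649 = 5.8 × 24.13 ≈ 140 kt.
140 kt falls in the Category 5 band.

5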